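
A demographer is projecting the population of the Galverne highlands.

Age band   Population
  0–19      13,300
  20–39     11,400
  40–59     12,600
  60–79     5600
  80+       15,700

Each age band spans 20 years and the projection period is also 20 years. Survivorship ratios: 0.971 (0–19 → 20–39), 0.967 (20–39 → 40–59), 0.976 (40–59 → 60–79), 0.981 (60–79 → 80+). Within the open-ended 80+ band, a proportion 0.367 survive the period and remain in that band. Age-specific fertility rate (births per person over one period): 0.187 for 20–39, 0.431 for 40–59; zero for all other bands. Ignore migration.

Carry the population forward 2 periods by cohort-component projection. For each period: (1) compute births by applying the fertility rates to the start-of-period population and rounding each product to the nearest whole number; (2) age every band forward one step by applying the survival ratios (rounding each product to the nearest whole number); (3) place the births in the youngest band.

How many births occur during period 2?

7166

[period 1]
Births: 11400 × 0.187 = 2132, 12600 × 0.431 = 5431 → 7563
20–39: 13300 × 0.971 = 12914
40–59: 11400 × 0.967 = 11024
60–79: 12600 × 0.976 = 12298
80+: 5600 × 0.981 + 15700 × 0.367 = 5494 + 5762 = 11256
Giving 7563 / 12914 / 11024 / 12298 / 11256.
[period 2]
Births: 12914 × 0.187 = 2415, 11024 × 0.431 = 4751 → 7166
20–39: 7563 × 0.971 = 7344
40–59: 12914 × 0.967 = 12488
60–79: 11024 × 0.976 = 10759
80+: 12298 × 0.981 + 11256 × 0.367 = 12064 + 4131 = 16195
Giving 7166 / 7344 / 12488 / 10759 / 16195.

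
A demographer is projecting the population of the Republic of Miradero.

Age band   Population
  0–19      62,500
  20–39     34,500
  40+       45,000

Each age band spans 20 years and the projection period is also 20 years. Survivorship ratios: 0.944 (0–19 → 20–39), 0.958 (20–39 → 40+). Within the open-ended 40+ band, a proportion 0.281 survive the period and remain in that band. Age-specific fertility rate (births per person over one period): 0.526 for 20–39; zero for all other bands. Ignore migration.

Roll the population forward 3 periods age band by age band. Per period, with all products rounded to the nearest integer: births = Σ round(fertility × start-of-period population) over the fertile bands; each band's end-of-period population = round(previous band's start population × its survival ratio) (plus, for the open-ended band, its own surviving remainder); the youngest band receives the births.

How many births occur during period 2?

31034

After projecting period 1:
Births: 34500 × 0.526 = 18147
20–39: 62500 × 0.944 = 59000
40+: 34500 × 0.958 + 45000 × 0.281 = 33051 + 12645 = 45696
Population now: 0–19=18147, 20–39=59000, 40+=45696
After projecting period 2:
Births: 59000 × 0.526 = 31034
20–39: 18147 × 0.944 = 17131
40+: 59000 × 0.958 + 45696 × 0.281 = 56522 + 12841 = 69363
Population now: 0–19=31034, 20–39=17131, 40+=69363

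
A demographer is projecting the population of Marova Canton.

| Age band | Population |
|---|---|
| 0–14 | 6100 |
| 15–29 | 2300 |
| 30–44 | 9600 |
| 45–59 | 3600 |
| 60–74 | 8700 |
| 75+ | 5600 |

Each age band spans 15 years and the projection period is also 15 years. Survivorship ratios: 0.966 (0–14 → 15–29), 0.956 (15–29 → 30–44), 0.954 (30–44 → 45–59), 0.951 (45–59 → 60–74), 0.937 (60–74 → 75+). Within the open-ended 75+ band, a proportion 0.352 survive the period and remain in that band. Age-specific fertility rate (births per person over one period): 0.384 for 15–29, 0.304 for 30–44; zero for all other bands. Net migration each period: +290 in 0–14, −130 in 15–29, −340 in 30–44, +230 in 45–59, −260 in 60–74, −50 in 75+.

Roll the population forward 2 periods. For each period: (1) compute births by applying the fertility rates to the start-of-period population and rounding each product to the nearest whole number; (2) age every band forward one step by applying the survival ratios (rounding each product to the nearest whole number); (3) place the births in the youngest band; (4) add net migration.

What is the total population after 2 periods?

Call the bands 1 to 6, youngest first.
After projecting period 1:
Births: 2300 × 0.384 = 883 ; 9600 × 0.304 = 2918 → 3801
Band 2: 6100 × 0.966 = 5893
Band 3: 2300 × 0.956 = 2199
Band 4: 9600 × 0.954 = 9158
Band 5: 3600 × 0.951 = 3424
Band 6: 8700 × 0.937 + 5600 × 0.352 = 8152 + 1971 = 10123
Net migration: Band 1 + 290 → 4091; Band 2 − 130 → 5763; Band 3 − 340 → 1859; Band 4 + 230 → 9388; Band 5 − 260 → 3164; Band 6 − 50 → 10073
Giving 4091 / 5763 / 1859 / 9388 / 3164 / 10073.
After projecting period 2:
Births: 5763 × 0.384 = 2213 ; 1859 × 0.304 = 565 → 2778
Band 2: 4091 × 0.966 = 3952
Band 3: 5763 × 0.956 = 5509
Band 4: 1859 × 0.954 = 1773
Band 5: 9388 × 0.951 = 8928
Band 6: 3164 × 0.937 + 10073 × 0.352 = 2965 + 3546 = 6511
Net migration: Band 1 + 290 → 3068; Band 2 − 130 → 3822; Band 3 − 340 → 5169; Band 4 + 230 → 2003; Band 5 − 260 → 8668; Band 6 − 50 → 6461
Giving 3068 / 3822 / 5169 / 2003 / 8668 / 6461.
Total after period 2: 3068 + 3822 + 5169 + 2003 + 8668 + 6461 = 29191

29191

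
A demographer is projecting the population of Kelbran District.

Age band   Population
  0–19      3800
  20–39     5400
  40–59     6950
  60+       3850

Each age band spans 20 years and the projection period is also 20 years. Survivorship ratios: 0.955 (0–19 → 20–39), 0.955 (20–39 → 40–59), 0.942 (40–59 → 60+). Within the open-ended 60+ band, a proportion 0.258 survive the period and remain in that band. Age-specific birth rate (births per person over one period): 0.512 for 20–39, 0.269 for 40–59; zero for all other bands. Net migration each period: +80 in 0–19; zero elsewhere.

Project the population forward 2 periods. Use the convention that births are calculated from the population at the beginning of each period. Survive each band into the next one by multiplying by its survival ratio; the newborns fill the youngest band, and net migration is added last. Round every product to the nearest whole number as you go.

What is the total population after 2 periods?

Let group 1 be 0–19 through group 4 = 60+.
— Period 1 —
Births: 5400 × 0.512 = 2765, 6950 × 0.269 = 1870 → 4635
Group 2: 3800 × 0.955 = 3629
Group 3: 5400 × 0.955 = 5157
Group 4: 6950 × 0.942 + 3850 × 0.258 = 6547 + 993 = 7540
Net migration: Group 1 + 80 → 4715
Population now: 0–19=4715, 20–39=3629, 40–59=5157, 60+=7540
— Period 2 —
Births: 3629 × 0.512 = 1858, 5157 × 0.269 = 1387 → 3245
Group 2: 4715 × 0.955 = 4503
Group 3: 3629 × 0.955 = 3466
Group 4: 5157 × 0.942 + 7540 × 0.258 = 4858 + 1945 = 6803
Net migration: Group 1 + 80 → 3325
Population now: 0–19=3325, 20–39=4503, 40–59=3466, 60+=6803
Total after period 2: 3325 + 4503 + 3466 + 6803 = 18097

18097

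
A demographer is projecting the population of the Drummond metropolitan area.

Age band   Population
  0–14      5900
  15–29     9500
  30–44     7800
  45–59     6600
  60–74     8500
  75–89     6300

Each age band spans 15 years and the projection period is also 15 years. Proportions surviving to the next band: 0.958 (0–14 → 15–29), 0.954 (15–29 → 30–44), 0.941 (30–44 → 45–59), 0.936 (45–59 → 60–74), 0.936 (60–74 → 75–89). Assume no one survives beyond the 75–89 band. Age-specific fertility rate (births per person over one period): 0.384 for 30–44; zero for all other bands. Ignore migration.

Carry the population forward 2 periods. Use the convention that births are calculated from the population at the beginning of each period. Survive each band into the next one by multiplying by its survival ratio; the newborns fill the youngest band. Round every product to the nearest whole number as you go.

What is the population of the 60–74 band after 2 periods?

6870

[period 1]
Births: 7800 * 0.384 = 2995
15–29: 5900 * 0.958 = 5652
30–44: 9500 * 0.954 = 9063
45–59: 7800 * 0.941 = 7340
60–74: 6600 * 0.936 = 6178
75–89: 8500 * 0.936 = 7956
Giving 2995 / 5652 / 9063 / 7340 / 6178 / 7956.
[period 2]
Births: 9063 * 0.384 = 3480
15–29: 2995 * 0.958 = 2869
30–44: 5652 * 0.954 = 5392
45–59: 9063 * 0.941 = 8528
60–74: 7340 * 0.936 = 6870
75–89: 6178 * 0.936 = 5783
Giving 3480 / 2869 / 5392 / 8528 / 6870 / 5783.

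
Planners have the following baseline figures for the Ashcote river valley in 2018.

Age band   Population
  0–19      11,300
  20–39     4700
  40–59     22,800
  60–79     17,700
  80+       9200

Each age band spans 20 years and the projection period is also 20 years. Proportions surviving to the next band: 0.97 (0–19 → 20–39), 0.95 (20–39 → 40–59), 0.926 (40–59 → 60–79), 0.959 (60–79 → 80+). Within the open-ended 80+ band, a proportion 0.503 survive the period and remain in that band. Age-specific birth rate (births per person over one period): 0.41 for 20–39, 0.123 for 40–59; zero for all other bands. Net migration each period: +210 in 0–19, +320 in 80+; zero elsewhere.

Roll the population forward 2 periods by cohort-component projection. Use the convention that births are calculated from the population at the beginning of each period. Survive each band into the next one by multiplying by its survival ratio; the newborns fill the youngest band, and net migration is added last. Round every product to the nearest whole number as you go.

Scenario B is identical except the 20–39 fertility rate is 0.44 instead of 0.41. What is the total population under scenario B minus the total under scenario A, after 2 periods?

466

[period 1]
Births: 4700 × 0.41 = 1927 ; 22800 × 0.123 = 2804 → total 4731
20–39: 11300 × 0.97 = 10961
40–59: 4700 × 0.95 = 4465
60–79: 22800 × 0.926 = 21113
80+: 17700 × 0.959 + 9200 × 0.503 = 16974 + 4628 = 21602
Net migration: 0–19 + 210 → 4941; 80+ + 320 → 21922
Population now: 0–19=4941, 20–39=10961, 40–59=4465, 60–79=21113, 80+=21922
[period 2]
Births: 10961 × 0.41 = 4494 ; 4465 × 0.123 = 549 → total 5043
20–39: 4941 × 0.97 = 4793
40–59: 10961 × 0.95 = 10413
60–79: 4465 × 0.926 = 4135
80+: 21113 × 0.959 + 21922 × 0.503 = 20247 + 11027 = 31274
Net migration: 0–19 + 210 → 5253; 80+ + 320 → 31594
Population now: 0–19=5253, 20–39=4793, 40–59=10413, 60–79=4135, 80+=31594
Scenario A total after 2 periods: 56188
Scenario B projection —
[period 1]
Births: 4700 × 0.44 = 2068 ; 22800 × 0.123 = 2804 → total 4872
20–39: 11300 × 0.97 = 10961
40–59: 4700 × 0.95 = 4465
60–79: 22800 × 0.926 = 21113
80+: 17700 × 0.959 + 9200 × 0.503 = 16974 + 4628 = 21602
Net migration: 0–19 + 210 → 5082; 80+ + 320 → 21922
Population now: 0–19=5082, 20–39=10961, 40–59=4465, 60–79=21113, 80+=21922
[period 2]
Births: 10961 × 0.44 = 4823 ; 4465 × 0.123 = 549 → total 5372
20–39: 5082 × 0.97 = 4930
40–59: 10961 × 0.95 = 10413
60–79: 4465 × 0.926 = 4135
80+: 21113 × 0.959 + 21922 × 0.503 = 20247 + 11027 = 31274
Net migration: 0–19 + 210 → 5582; 80+ + 320 → 31594
Population now: 0–19=5582, 20–39=4930, 40–59=10413, 60–79=4135, 80+=31594
Scenario B total after 2 periods: 56654
Difference B − A = 56654 − 56188 = 466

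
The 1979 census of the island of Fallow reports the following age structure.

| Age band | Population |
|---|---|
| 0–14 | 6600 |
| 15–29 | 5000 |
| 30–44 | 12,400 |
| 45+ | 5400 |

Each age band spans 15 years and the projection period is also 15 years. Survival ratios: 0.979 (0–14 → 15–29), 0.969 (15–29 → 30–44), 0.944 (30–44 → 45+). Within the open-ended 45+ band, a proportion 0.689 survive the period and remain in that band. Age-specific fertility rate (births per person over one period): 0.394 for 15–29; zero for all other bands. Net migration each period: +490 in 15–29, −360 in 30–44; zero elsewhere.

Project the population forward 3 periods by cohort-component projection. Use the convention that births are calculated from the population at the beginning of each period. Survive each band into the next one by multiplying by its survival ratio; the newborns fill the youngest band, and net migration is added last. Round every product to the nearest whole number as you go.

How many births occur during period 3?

Numbering the groups 1..4 from youngest to oldest:
Period 1:
Births: 5000 × 0.394 = 1970
Group 2: 6600 × 0.979 = 6461
Group 3: 5000 × 0.969 = 4845
Group 4: 12400 × 0.944 + 5400 × 0.689 = 11706 + 3721 = 15427
Net migration: Group 2 + 490 → 6951; Group 3 − 360 → 4485
→ [1970, 6951, 4485, 15427]
Period 2:
Births: 6951 × 0.394 = 2739
Group 2: 1970 × 0.979 = 1929
Group 3: 6951 × 0.969 = 6736
Group 4: 4485 × 0.944 + 15427 × 0.689 = 4234 + 10629 = 14863
Net migration: Group 2 + 490 → 2419; Group 3 − 360 → 6376
→ [2739, 2419, 6376, 14863]
Period 3:
Births: 2419 × 0.394 = 953
Group 2: 2739 × 0.979 = 2681
Group 3: 2419 × 0.969 = 2344
Group 4: 6376 × 0.944 + 14863 × 0.689 = 6019 + 10241 = 16260
Net migration: Group 2 + 490 → 3171; Group 3 − 360 → 1984
→ [953, 3171, 1984, 16260]

953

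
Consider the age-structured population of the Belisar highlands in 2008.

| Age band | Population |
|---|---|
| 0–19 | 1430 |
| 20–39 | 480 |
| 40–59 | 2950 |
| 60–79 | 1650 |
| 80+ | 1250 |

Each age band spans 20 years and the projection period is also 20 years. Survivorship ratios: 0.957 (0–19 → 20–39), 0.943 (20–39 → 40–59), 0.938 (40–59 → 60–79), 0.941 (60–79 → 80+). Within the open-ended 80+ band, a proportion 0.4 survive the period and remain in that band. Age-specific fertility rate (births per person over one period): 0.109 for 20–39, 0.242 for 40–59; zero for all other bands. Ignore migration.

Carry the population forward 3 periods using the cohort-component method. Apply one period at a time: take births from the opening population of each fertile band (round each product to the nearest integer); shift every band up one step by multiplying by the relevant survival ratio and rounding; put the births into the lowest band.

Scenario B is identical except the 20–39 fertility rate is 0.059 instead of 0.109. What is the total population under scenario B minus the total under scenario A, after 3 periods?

-124

Let band 1 be 0–19 through band 5 = 80+.
[period 1]
Births: 480 × 0.109 = 52  |  2950 × 0.242 = 714 → 766
Band 2: 1430 × 0.957 = 1369
Band 3: 480 × 0.943 = 453
Band 4: 2950 × 0.938 = 2767
Band 5: 1650 × 0.941 + 1250 × 0.4 = 1553 + 500 = 2053
End of period: [766, 1369, 453, 2767, 2053]
[period 2]
Births: 1369 × 0.109 = 149  |  453 × 0.242 = 110 → 259
Band 2: 766 × 0.957 = 733
Band 3: 1369 × 0.943 = 1291
Band 4: 453 × 0.938 = 425
Band 5: 2767 × 0.941 + 2053 × 0.4 = 2604 + 821 = 3425
End of period: [259, 733, 1291, 425, 3425]
[period 3]
Births: 733 × 0.109 = 80  |  1291 × 0.242 = 312 → 392
Band 2: 259 × 0.957 = 248
Band 3: 733 × 0.943 = 691
Band 4: 1291 × 0.938 = 1211
Band 5: 425 × 0.941 + 3425 × 0.4 = 400 + 1370 = 1770
End of period: [392, 248, 691, 1211, 1770]
Scenario A total after 3 periods: 4312
Scenario B projection —
[period 1]
Births: 480 × 0.059 = 28  |  2950 × 0.242 = 714 → 742
Band 2: 1430 × 0.957 = 1369
Band 3: 480 × 0.943 = 453
Band 4: 2950 × 0.938 = 2767
Band 5: 1650 × 0.941 + 1250 × 0.4 = 1553 + 500 = 2053
End of period: [742, 1369, 453, 2767, 2053]
[period 2]
Births: 1369 × 0.059 = 81  |  453 × 0.242 = 110 → 191
Band 2: 742 × 0.957 = 710
Band 3: 1369 × 0.943 = 1291
Band 4: 453 × 0.938 = 425
Band 5: 2767 × 0.941 + 2053 × 0.4 = 2604 + 821 = 3425
End of period: [191, 710, 1291, 425, 3425]
[period 3]
Births: 710 × 0.059 = 42  |  1291 × 0.242 = 312 → 354
Band 2: 191 × 0.957 = 183
Band 3: 710 × 0.943 = 670
Band 4: 1291 × 0.938 = 1211
Band 5: 425 × 0.941 + 3425 × 0.4 = 400 + 1370 = 1770
End of period: [354, 183, 670, 1211, 1770]
Scenario B total after 3 periods: 4188
Difference B − A = 4188 − 4312 = -124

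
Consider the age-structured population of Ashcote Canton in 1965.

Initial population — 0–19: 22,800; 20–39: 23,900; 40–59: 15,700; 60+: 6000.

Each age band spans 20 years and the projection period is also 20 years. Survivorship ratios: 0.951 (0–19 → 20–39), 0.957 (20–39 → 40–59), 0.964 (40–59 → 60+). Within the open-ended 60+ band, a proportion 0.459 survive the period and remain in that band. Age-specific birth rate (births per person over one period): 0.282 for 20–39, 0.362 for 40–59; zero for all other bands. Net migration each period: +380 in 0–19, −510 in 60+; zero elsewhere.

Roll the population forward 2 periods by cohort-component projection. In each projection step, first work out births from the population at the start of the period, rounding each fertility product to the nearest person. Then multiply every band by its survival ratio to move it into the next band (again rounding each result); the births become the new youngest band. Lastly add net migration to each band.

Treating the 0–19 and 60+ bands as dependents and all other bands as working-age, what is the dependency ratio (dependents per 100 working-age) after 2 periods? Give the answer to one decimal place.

— Period 1 —
Births: 23900 * 0.282 = 6740, 15700 * 0.362 = 5683 ⇒ total 12423
20–39: 22800 * 0.951 = 21683
40–59: 23900 * 0.957 = 22872
60+: 15700 * 0.964 + 6000 * 0.459 = 15135 + 2754 = 17889
Net migration: 0–19 + 380 → 12803; 60+ − 510 → 17379
→ [12803, 21683, 22872, 17379]
— Period 2 —
Births: 21683 * 0.282 = 6115, 22872 * 0.362 = 8280 ⇒ total 14395
20–39: 12803 * 0.951 = 12176
40–59: 21683 * 0.957 = 20751
60+: 22872 * 0.964 + 17379 * 0.459 = 22049 + 7977 = 30026
Net migration: 0–19 + 380 → 14775; 60+ − 510 → 29516
→ [14775, 12176, 20751, 29516]
Dependents (band 0–19 + band 60+) = 14775 + 29516 = 44291; working-age = 32927; ratio = 44291/32927 × 100 = 134.5

134.5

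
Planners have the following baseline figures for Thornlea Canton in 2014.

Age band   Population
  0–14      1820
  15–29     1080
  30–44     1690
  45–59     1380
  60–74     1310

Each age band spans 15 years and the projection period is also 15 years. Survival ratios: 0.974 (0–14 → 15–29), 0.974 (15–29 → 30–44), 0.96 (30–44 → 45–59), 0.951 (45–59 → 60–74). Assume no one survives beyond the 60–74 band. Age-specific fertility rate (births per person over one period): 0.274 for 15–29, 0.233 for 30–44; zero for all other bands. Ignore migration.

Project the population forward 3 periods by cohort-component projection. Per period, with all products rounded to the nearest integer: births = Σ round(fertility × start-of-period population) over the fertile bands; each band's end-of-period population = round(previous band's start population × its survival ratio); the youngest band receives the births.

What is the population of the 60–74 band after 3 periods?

961

Period 1.
Births: 1080 * 0.274 = 296, 1690 * 0.233 = 394 → 690
15–29: 1820 * 0.974 = 1773
30–44: 1080 * 0.974 = 1052
45–59: 1690 * 0.96 = 1622
60–74: 1380 * 0.951 = 1312
End of period: [690, 1773, 1052, 1622, 1312]
Period 2.
Births: 1773 * 0.274 = 486, 1052 * 0.233 = 245 → 731
15–29: 690 * 0.974 = 672
30–44: 1773 * 0.974 = 1727
45–59: 1052 * 0.96 = 1010
60–74: 1622 * 0.951 = 1543
End of period: [731, 672, 1727, 1010, 1543]
Period 3.
Births: 672 * 0.274 = 184, 1727 * 0.233 = 402 → 586
15–29: 731 * 0.974 = 712
30–44: 672 * 0.974 = 655
45–59: 1727 * 0.96 = 1658
60–74: 1010 * 0.951 = 961
End of period: [586, 712, 655, 1658, 961]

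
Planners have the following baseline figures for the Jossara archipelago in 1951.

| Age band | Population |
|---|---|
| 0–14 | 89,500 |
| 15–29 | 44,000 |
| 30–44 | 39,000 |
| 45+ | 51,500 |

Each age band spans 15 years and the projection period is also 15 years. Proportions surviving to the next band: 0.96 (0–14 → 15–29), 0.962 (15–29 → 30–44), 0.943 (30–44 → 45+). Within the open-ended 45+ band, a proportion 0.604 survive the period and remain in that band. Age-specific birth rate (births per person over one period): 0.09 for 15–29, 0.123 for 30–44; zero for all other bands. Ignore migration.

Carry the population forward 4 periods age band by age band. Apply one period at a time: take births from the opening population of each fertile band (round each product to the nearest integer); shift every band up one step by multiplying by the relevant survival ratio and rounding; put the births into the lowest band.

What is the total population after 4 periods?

(Groups numbered youngest = 1 to oldest = 4.)
Period 1:
Births: 44000 * 0.09 = 3960, 39000 * 0.123 = 4797 → total 8757
Group 2: 89500 * 0.96 = 85920
Group 3: 44000 * 0.962 = 42328
Group 4: 39000 * 0.943 + 51500 * 0.604 = 36777 + 31106 = 67883
Giving 8757 / 85920 / 42328 / 67883.
Period 2:
Births: 85920 * 0.09 = 7733, 42328 * 0.123 = 5206 → total 12939
Group 2: 8757 * 0.96 = 8407
Group 3: 85920 * 0.962 = 82655
Group 4: 42328 * 0.943 + 67883 * 0.604 = 39915 + 41001 = 80916
Giving 12939 / 8407 / 82655 / 80916.
Period 3:
Births: 8407 * 0.09 = 757, 82655 * 0.123 = 10167 → total 10924
Group 2: 12939 * 0.96 = 12421
Group 3: 8407 * 0.962 = 8088
Group 4: 82655 * 0.943 + 80916 * 0.604 = 77944 + 48873 = 126817
Giving 10924 / 12421 / 8088 / 126817.
Period 4:
Births: 12421 * 0.09 = 1118, 8088 * 0.123 = 995 → total 2113
Group 2: 10924 * 0.96 = 10487
Group 3: 12421 * 0.962 = 11949
Group 4: 8088 * 0.943 + 126817 * 0.604 = 7627 + 76597 = 84224
Giving 2113 / 10487 / 11949 / 84224.
Total after period 4: 2113 + 10487 + 11949 + 84224 = 108773

108773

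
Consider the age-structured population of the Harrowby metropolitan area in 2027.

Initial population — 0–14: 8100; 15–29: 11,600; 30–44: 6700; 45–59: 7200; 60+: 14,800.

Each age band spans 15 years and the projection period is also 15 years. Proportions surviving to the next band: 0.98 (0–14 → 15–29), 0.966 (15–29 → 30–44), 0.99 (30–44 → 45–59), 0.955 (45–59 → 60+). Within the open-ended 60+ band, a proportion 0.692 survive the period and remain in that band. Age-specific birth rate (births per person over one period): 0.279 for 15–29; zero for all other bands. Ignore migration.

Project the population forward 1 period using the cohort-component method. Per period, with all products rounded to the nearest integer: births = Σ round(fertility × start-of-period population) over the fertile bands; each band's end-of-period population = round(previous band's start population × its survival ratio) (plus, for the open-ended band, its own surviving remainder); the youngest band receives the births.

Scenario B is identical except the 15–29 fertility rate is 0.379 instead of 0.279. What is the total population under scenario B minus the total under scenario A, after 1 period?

1160

Call the bands 1 to 5, youngest first.
[period 1]
Births: 11600 × 0.279 = 3236
Band 2: 8100 × 0.98 = 7938
Band 3: 11600 × 0.966 = 11206
Band 4: 6700 × 0.99 = 6633
Band 5: 7200 × 0.955 + 14800 × 0.692 = 6876 + 10242 = 17118
→ [3236, 7938, 11206, 6633, 17118]
Scenario A total after 1 period: 46131
Scenario B projection —
[period 1]
Births: 11600 × 0.379 = 4396
Band 2: 8100 × 0.98 = 7938
Band 3: 11600 × 0.966 = 11206
Band 4: 6700 × 0.99 = 6633
Band 5: 7200 × 0.955 + 14800 × 0.692 = 6876 + 10242 = 17118
→ [4396, 7938, 11206, 6633, 17118]
Scenario B total after 1 period: 47291
Difference B − A = 47291 − 46131 = 1160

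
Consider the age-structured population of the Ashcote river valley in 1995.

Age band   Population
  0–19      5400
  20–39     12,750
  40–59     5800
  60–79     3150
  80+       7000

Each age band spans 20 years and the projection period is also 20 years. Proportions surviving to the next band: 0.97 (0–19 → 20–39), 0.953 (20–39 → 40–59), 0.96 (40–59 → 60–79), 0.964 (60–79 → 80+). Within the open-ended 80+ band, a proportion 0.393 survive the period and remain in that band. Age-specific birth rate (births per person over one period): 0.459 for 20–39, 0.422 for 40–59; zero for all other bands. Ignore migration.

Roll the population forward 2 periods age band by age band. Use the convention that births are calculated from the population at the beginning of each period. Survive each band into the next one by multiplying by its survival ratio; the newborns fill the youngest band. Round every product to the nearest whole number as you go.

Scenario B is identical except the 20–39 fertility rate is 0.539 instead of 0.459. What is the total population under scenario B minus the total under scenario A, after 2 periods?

Let band 1 be 0–19 through band 5 = 80+.
[period 1]
Births: 12750 × 0.459 = 5852  |  5800 × 0.422 = 2448 ⇒ total 8300
Band 2: 5400 × 0.97 = 5238
Band 3: 12750 × 0.953 = 12151
Band 4: 5800 × 0.96 = 5568
Band 5: 3150 × 0.964 + 7000 × 0.393 = 3037 + 2751 = 5788
End of period: [8300, 5238, 12151, 5568, 5788]
[period 2]
Births: 5238 × 0.459 = 2404  |  12151 × 0.422 = 5128 ⇒ total 7532
Band 2: 8300 × 0.97 = 8051
Band 3: 5238 × 0.953 = 4992
Band 4: 12151 × 0.96 = 11665
Band 5: 5568 × 0.964 + 5788 × 0.393 = 5368 + 2275 = 7643
End of period: [7532, 8051, 4992, 11665, 7643]
Scenario A total after 2 periods: 39883
Scenario B projection —
[period 1]
Births: 12750 × 0.539 = 6872  |  5800 × 0.422 = 2448 ⇒ total 9320
Band 2: 5400 × 0.97 = 5238
Band 3: 12750 × 0.953 = 12151
Band 4: 5800 × 0.96 = 5568
Band 5: 3150 × 0.964 + 7000 × 0.393 = 3037 + 2751 = 5788
End of period: [9320, 5238, 12151, 5568, 5788]
[period 2]
Births: 5238 × 0.539 = 2823  |  12151 × 0.422 = 5128 ⇒ total 7951
Band 2: 9320 × 0.97 = 9040
Band 3: 5238 × 0.953 = 4992
Band 4: 12151 × 0.96 = 11665
Band 5: 5568 × 0.964 + 5788 × 0.393 = 5368 + 2275 = 7643
End of period: [7951, 9040, 4992, 11665, 7643]
Scenario B total after 2 periods: 41291
Difference B − A = 41291 − 39883 = 1408

1408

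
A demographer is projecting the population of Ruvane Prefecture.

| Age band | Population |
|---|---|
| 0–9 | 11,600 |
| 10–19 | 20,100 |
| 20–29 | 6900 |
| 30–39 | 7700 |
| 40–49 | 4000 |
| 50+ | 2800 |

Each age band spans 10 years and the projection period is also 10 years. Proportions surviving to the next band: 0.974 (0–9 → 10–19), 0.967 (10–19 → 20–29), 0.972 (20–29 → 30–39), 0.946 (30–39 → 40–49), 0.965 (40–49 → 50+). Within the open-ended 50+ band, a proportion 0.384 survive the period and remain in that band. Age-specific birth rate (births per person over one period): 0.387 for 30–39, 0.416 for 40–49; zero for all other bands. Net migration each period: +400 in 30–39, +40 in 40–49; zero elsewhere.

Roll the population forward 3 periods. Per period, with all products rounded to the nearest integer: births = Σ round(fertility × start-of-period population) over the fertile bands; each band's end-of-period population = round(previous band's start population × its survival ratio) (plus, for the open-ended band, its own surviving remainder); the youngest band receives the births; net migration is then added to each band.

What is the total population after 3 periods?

59577

(Groups numbered youngest = 1 to oldest = 6.)
— Period 1 —
Births: 7700 * 0.387 = 2980, 4000 * 0.416 = 1664 ⇒ total 4644
Group 2: 11600 * 0.974 = 11298
Group 3: 20100 * 0.967 = 19437
Group 4: 6900 * 0.972 = 6707
Group 5: 7700 * 0.946 = 7284
Group 6: 4000 * 0.965 + 2800 * 0.384 = 3860 + 1075 = 4935
Net migration: Group 4 + 400 → 7107; Group 5 + 40 → 7324
Population now: 0–9=4644, 10–19=11298, 20–29=19437, 30–39=7107, 40–49=7324, 50+=4935
— Period 2 —
Births: 7107 * 0.387 = 2750, 7324 * 0.416 = 3047 ⇒ total 5797
Group 2: 4644 * 0.974 = 4523
Group 3: 11298 * 0.967 = 10925
Group 4: 19437 * 0.972 = 18893
Group 5: 7107 * 0.946 = 6723
Group 6: 7324 * 0.965 + 4935 * 0.384 = 7068 + 1895 = 8963
Net migration: Group 4 + 400 → 19293; Group 5 + 40 → 6763
Population now: 0–9=5797, 10–19=4523, 20–29=10925, 30–39=19293, 40–49=6763, 50+=8963
— Period 3 —
Births: 19293 * 0.387 = 7466, 6763 * 0.416 = 2813 ⇒ total 10279
Group 2: 5797 * 0.974 = 5646
Group 3: 4523 * 0.967 = 4374
Group 4: 10925 * 0.972 = 10619
Group 5: 19293 * 0.946 = 18251
Group 6: 6763 * 0.965 + 8963 * 0.384 = 6526 + 3442 = 9968
Net migration: Group 4 + 400 → 11019; Group 5 + 40 → 18291
Population now: 0–9=10279, 10–19=5646, 20–29=4374, 30–39=11019, 40–49=18291, 50+=9968
Total after period 3: 10279 + 5646 + 4374 + 11019 + 18291 + 9968 = 59577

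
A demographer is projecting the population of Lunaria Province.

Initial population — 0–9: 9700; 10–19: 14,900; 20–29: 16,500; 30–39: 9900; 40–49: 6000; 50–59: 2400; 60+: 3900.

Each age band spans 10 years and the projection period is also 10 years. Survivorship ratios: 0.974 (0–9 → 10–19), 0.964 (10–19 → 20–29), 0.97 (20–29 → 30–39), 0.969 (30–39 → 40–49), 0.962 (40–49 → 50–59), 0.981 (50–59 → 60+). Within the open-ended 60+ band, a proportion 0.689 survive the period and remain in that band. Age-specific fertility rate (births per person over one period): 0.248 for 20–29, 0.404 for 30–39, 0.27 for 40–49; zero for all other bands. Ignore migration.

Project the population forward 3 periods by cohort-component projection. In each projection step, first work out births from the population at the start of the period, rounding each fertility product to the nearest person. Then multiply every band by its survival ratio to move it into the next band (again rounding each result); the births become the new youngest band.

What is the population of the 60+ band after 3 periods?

Period 1.
Births: 16500 * 0.248 = 4092, 9900 * 0.404 = 4000, 6000 * 0.27 = 1620 ⇒ total 9712
10–19: 9700 * 0.974 = 9448
20–29: 14900 * 0.964 = 14364
30–39: 16500 * 0.97 = 16005
40–49: 9900 * 0.969 = 9593
50–59: 6000 * 0.962 = 5772
60+: 2400 * 0.981 + 3900 * 0.689 = 2354 + 2687 = 5041
Population now: 0–9=9712, 10–19=9448, 20–29=14364, 30–39=16005, 40–49=9593, 50–59=5772, 60+=5041
Period 2.
Births: 14364 * 0.248 = 3562, 16005 * 0.404 = 6466, 9593 * 0.27 = 2590 ⇒ total 12618
10–19: 9712 * 0.974 = 9459
20–29: 9448 * 0.964 = 9108
30–39: 14364 * 0.97 = 13933
40–49: 16005 * 0.969 = 15509
50–59: 9593 * 0.962 = 9228
60+: 5772 * 0.981 + 5041 * 0.689 = 5662 + 3473 = 9135
Population now: 0–9=12618, 10–19=9459, 20–29=9108, 30–39=13933, 40–49=15509, 50–59=9228, 60+=9135
Period 3.
Births: 9108 * 0.248 = 2259, 13933 * 0.404 = 5629, 15509 * 0.27 = 4187 ⇒ total 12075
10–19: 12618 * 0.974 = 12290
20–29: 9459 * 0.964 = 9118
30–39: 9108 * 0.97 = 8835
40–49: 13933 * 0.969 = 13501
50–59: 15509 * 0.962 = 14920
60+: 9228 * 0.981 + 9135 * 0.689 = 9053 + 6294 = 15347
Population now: 0–9=12075, 10–19=12290, 20–29=9118, 30–39=8835, 40–49=13501, 50–59=14920, 60+=15347

15347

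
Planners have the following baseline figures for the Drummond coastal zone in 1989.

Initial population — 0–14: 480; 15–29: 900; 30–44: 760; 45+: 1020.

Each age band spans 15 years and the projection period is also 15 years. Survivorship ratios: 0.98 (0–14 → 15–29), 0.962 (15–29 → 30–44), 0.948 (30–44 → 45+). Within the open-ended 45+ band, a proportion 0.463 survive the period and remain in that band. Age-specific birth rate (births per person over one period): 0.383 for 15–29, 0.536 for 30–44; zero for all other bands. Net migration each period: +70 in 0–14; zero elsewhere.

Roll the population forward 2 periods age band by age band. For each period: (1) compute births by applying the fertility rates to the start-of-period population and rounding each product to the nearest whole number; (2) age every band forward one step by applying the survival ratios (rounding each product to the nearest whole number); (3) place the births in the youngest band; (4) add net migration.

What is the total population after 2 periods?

Call the bands 1 to 4, youngest first.
Period 1:
Births: 900 * 0.383 = 345, 760 * 0.536 = 407 — total 752
Band 2: 480 * 0.98 = 470
Band 3: 900 * 0.962 = 866
Band 4: 760 * 0.948 + 1020 * 0.463 = 720 + 472 = 1192
Net migration: Band 1 + 70 → 822
Population now: 0–14=822, 15–29=470, 30–44=866, 45+=1192
Period 2:
Births: 470 * 0.383 = 180, 866 * 0.536 = 464 — total 644
Band 2: 822 * 0.98 = 806
Band 3: 470 * 0.962 = 452
Band 4: 866 * 0.948 + 1192 * 0.463 = 821 + 552 = 1373
Net migration: Band 1 + 70 → 714
Population now: 0–14=714, 15–29=806, 30–44=452, 45+=1373
Total after period 2: 714 + 806 + 452 + 1373 = 3345

3345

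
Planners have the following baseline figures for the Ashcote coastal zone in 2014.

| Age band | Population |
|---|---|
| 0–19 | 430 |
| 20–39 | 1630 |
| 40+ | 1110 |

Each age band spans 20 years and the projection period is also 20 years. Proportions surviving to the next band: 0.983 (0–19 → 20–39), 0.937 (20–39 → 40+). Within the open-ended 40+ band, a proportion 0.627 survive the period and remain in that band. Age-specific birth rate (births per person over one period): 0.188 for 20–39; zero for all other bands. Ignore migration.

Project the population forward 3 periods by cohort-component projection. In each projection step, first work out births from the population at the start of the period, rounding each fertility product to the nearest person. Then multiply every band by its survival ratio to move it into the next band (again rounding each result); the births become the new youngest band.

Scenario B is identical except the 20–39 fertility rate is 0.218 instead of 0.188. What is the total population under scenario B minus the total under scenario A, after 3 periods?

75

Call the bands 1 to 3, youngest first.
[period 1]
Births: 1630 * 0.188 = 306
Band 2: 430 * 0.983 = 423
Band 3: 1630 * 0.937 + 1110 * 0.627 = 1527 + 696 = 2223
→ [306, 423, 2223]
[period 2]
Births: 423 * 0.188 = 80
Band 2: 306 * 0.983 = 301
Band 3: 423 * 0.937 + 2223 * 0.627 = 396 + 1394 = 1790
→ [80, 301, 1790]
[period 3]
Births: 301 * 0.188 = 57
Band 2: 80 * 0.983 = 79
Band 3: 301 * 0.937 + 1790 * 0.627 = 282 + 1122 = 1404
→ [57, 79, 1404]
Scenario A total after 3 periods: 1540
Scenario B projection —
[period 1]
Births: 1630 * 0.218 = 355
Band 2: 430 * 0.983 = 423
Band 3: 1630 * 0.937 + 1110 * 0.627 = 1527 + 696 = 2223
→ [355, 423, 2223]
[period 2]
Births: 423 * 0.218 = 92
Band 2: 355 * 0.983 = 349
Band 3: 423 * 0.937 + 2223 * 0.627 = 396 + 1394 = 1790
→ [92, 349, 1790]
[period 3]
Births: 349 * 0.218 = 76
Band 2: 92 * 0.983 = 90
Band 3: 349 * 0.937 + 1790 * 0.627 = 327 + 1122 = 1449
→ [76, 90, 1449]
Scenario B total after 3 periods: 1615
Difference B − A = 1615 − 1540 = 75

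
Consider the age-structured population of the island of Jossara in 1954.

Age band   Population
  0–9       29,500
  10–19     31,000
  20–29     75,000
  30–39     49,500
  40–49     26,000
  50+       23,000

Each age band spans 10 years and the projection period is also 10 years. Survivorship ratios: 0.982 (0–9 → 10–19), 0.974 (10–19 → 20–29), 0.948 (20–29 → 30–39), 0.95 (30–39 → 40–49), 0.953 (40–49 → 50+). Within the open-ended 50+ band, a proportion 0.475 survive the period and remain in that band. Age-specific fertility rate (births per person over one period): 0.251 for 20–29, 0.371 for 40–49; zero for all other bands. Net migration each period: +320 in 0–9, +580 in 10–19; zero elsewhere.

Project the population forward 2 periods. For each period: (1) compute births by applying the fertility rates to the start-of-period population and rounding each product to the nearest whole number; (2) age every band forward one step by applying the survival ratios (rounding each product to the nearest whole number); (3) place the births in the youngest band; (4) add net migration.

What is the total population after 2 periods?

After projecting period 1:
Births: 75000 × 0.251 = 18825 ; 26000 × 0.371 = 9646 → 28471
10–19: 29500 × 0.982 = 28969
20–29: 31000 × 0.974 = 30194
30–39: 75000 × 0.948 = 71100
40–49: 49500 × 0.95 = 47025
50+: 26000 × 0.953 + 23000 × 0.475 = 24778 + 10925 = 35703
Net migration: 0–9 + 320 → 28791; 10–19 + 580 → 29549
→ [28791, 29549, 30194, 71100, 47025, 35703]
After projecting period 2:
Births: 30194 × 0.251 = 7579 ; 47025 × 0.371 = 17446 → 25025
10–19: 28791 × 0.982 = 28273
20–29: 29549 × 0.974 = 28781
30–39: 30194 × 0.948 = 28624
40–49: 71100 × 0.95 = 67545
50+: 47025 × 0.953 + 35703 × 0.475 = 44815 + 16959 = 61774
Net migration: 0–9 + 320 → 25345; 10–19 + 580 → 28853
→ [25345, 28853, 28781, 28624, 67545, 61774]
Total after period 2: 25345 + 28853 + 28781 + 28624 + 67545 + 61774 = 240922

240922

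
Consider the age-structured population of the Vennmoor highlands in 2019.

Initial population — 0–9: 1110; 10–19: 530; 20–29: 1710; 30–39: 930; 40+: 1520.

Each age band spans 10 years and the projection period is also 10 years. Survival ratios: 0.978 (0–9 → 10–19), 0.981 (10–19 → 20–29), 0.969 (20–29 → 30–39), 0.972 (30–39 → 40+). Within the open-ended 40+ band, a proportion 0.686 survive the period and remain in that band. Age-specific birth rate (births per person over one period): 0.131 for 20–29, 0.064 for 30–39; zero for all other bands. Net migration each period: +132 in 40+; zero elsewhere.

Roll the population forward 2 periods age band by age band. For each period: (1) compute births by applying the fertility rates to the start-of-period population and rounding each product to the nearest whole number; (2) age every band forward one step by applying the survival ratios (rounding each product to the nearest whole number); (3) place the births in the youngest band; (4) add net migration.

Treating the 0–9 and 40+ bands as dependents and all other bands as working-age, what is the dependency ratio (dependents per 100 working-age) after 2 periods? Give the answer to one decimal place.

181.0

[period 1]
Births: 1710 × 0.131 = 224  |  930 × 0.064 = 60 — total 284
10–19: 1110 × 0.978 = 1086
20–29: 530 × 0.981 = 520
30–39: 1710 × 0.969 = 1657
40+: 930 × 0.972 + 1520 × 0.686 = 904 + 1043 = 1947
Net migration: 40+ + 132 → 2079
End of period: [284, 1086, 520, 1657, 2079]
[period 2]
Births: 520 × 0.131 = 68  |  1657 × 0.064 = 106 — total 174
10–19: 284 × 0.978 = 278
20–29: 1086 × 0.981 = 1065
30–39: 520 × 0.969 = 504
40+: 1657 × 0.972 + 2079 × 0.686 = 1611 + 1426 = 3037
Net migration: 40+ + 132 → 3169
End of period: [174, 278, 1065, 504, 3169]
Dependents (band 0–9 + band 40+) = 174 + 3169 = 3343; working-age = 1847; ratio = 3343/1847 × 100 = 181.0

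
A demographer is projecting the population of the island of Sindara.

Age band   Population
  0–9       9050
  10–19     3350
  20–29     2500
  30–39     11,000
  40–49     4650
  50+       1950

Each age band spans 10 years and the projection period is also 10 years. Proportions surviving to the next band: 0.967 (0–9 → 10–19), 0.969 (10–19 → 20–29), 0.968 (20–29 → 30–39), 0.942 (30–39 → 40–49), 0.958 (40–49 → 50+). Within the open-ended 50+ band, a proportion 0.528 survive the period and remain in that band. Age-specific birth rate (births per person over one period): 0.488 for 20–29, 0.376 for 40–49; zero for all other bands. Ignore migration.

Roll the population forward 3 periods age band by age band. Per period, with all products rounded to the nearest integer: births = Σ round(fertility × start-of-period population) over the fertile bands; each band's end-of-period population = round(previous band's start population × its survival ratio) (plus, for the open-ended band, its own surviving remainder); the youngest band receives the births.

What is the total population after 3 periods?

Period 1.
Births: 2500 × 0.488 = 1220 ; 4650 × 0.376 = 1748 → 2968
10–19: 9050 × 0.967 = 8751
20–29: 3350 × 0.969 = 3246
30–39: 2500 × 0.968 = 2420
40–49: 11000 × 0.942 = 10362
50+: 4650 × 0.958 + 1950 × 0.528 = 4455 + 1030 = 5485
Giving 2968 / 8751 / 3246 / 2420 / 10362 / 5485.
Period 2.
Births: 3246 × 0.488 = 1584 ; 10362 × 0.376 = 3896 → 5480
10–19: 2968 × 0.967 = 2870
20–29: 8751 × 0.969 = 8480
30–39: 3246 × 0.968 = 3142
40–49: 2420 × 0.942 = 2280
50+: 10362 × 0.958 + 5485 × 0.528 = 9927 + 2896 = 12823
Giving 5480 / 2870 / 8480 / 3142 / 2280 / 12823.
Period 3.
Births: 8480 × 0.488 = 4138 ; 2280 × 0.376 = 857 → 4995
10–19: 5480 × 0.967 = 5299
20–29: 2870 × 0.969 = 2781
30–39: 8480 × 0.968 = 8209
40–49: 3142 × 0.942 = 2960
50+: 2280 × 0.958 + 12823 × 0.528 = 2184 + 6771 = 8955
Giving 4995 / 5299 / 2781 / 8209 / 2960 / 8955.
Total after period 3: 4995 + 5299 + 2781 + 8209 + 2960 + 8955 = 33199

33199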